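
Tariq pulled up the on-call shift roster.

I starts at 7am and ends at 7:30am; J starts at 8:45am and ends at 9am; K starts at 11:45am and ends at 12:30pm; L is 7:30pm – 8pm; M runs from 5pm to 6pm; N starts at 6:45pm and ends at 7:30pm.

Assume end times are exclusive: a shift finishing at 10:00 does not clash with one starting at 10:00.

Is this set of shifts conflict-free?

Two intervals overlap when each starts before the other ends.
Sorted by start: I, J, K, M, N, L.
J starts after I ends — done with I.
K starts after J ends — done with J.
M starts after K ends — done with K.
N starts after M ends — done with M.
L starts exactly when N ends (back-to-back, no overlap).
Every pair is clear; the schedule has no overlaps.

Yes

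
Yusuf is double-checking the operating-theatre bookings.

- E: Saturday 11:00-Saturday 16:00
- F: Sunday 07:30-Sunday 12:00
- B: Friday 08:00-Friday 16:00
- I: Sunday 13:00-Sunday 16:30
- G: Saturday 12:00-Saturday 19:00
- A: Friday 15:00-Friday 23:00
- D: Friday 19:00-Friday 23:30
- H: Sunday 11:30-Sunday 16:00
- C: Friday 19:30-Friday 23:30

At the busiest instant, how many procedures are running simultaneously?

Walk through starts and ends in time order (an end at T is processed before a start at T):
Friday 08:00 start B → 1
Friday 15:00 start A → 2
Friday 16:00 end B → 1
Friday 19:00 start D → 2
Friday 19:30 start C → 3
Friday 23:00 end A → 2
Friday 23:30 end C → 1
Friday 23:30 end D → 0
Saturday 11:00 start E → 1
Saturday 12:00 start G → 2
Saturday 16:00 end E → 1
Saturday 19:00 end G → 0
Sunday 07:30 start F → 1
Sunday 11:30 start H → 2
Sunday 12:00 end F → 1
Sunday 13:00 start I → 2
Sunday 16:00 end H → 1
Sunday 16:30 end I → 0
Peak is 3, at Friday 19:30 (A, C, D).

3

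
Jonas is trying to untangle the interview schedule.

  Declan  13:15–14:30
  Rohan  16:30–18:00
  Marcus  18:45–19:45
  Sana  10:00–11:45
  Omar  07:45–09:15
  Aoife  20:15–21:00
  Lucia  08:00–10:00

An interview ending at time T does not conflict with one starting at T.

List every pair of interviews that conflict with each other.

Sorted by start: Omar, Lucia, Sana, Declan, Rohan, Marcus, Aoife.
Lucia starts before Omar ends → Omar and Lucia overlap.
Sana starts after Omar ends, so Omar has no further overlaps.
Sana starts exactly when Lucia ends (back-to-back, no overlap), so Lucia has no further overlaps.
Declan starts after Sana ends, so Sana has no further overlaps.
Rohan starts after Declan ends, so Declan has no further overlaps.
Marcus starts after Rohan ends, so Rohan has no further overlaps.
Aoife starts after Marcus ends.

Lucia & Omar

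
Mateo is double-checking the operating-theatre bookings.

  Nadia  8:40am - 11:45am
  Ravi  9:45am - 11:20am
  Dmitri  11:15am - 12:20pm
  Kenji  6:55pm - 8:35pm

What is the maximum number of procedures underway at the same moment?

3

Walk through starts and ends in time order (an end at T is processed before a start at T):
8:40am start Nadia → 1
9:45am start Ravi → 2
11:15am start Dmitri → 3
11:20am end Ravi → 2
11:45am end Nadia → 1
12:20pm end Dmitri → 0
6:55pm start Kenji → 1
8:35pm end Kenji → 0
Peak is 3, at 11:15am (Dmitri, Nadia, Ravi).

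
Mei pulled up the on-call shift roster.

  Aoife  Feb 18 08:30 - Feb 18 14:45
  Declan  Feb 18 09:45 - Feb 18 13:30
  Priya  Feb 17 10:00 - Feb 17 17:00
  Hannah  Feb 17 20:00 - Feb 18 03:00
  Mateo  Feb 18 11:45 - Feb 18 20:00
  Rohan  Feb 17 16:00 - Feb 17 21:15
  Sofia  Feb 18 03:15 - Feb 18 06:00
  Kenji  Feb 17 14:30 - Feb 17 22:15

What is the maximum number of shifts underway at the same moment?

3

Sort all start/end points and keep a running count:
Feb 17 10:00 start Priya → 1
Feb 17 14:30 start Kenji → 2
Feb 17 16:00 start Rohan → 3
Feb 17 17:00 end Priya → 2
Feb 17 20:00 start Hannah → 3
Feb 17 21:15 end Rohan → 2
Feb 17 22:15 end Kenji → 1
Feb 18 03:00 end Hannah → 0
Feb 18 03:15 start Sofia → 1
Feb 18 06:00 end Sofia → 0
Feb 18 08:30 start Aoife → 1
Feb 18 09:45 start Declan → 2
Feb 18 11:45 start Mateo → 3
Feb 18 13:30 end Declan → 2
Feb 18 14:45 end Aoife → 1
Feb 18 20:00 end Mateo → 0
Peak is 3, at Feb 17 16:00 (Kenji, Priya, Rohan).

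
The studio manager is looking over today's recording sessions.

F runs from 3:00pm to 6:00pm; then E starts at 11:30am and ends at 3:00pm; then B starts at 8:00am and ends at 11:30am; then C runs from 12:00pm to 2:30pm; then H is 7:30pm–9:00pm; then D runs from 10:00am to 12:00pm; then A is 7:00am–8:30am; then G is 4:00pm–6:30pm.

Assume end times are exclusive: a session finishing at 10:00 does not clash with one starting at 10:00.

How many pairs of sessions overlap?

Sorted by start: A, B, D, E, C, F, G, H.
B starts before A ends → A and B overlap.
D starts after A ends, so nothing later overlaps A either.
D starts before B ends → B and D overlap.
E starts exactly when B ends (back-to-back, no overlap), so nothing later overlaps B either.
E starts before D ends → D and E overlap.
C starts exactly when D ends (back-to-back, no overlap), so nothing later overlaps D either.
C starts before E ends → E and C overlap.
F starts exactly when E ends (back-to-back, no overlap), so nothing later overlaps E either.
F starts after C ends, so nothing later overlaps C either.
G starts before F ends → F and G overlap.
H starts after F ends.
H starts after G ends.
Overlapping pairs: A & B, B & D, C & E, D & E, F & G — 5 in total.

5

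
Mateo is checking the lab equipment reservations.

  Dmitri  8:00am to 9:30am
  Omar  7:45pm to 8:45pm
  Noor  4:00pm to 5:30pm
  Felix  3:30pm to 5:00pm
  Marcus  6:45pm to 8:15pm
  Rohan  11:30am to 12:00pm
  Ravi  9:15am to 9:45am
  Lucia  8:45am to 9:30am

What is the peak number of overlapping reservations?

3

Walk through starts and ends in time order (an end at T is processed before a start at T):
8:00am start Dmitri → 1
8:45am start Lucia → 2
9:15am start Ravi → 3
9:30am end Dmitri → 2
9:30am end Lucia → 1
9:45am end Ravi → 0
11:30am start Rohan → 1
12:00pm end Rohan → 0
3:30pm start Felix → 1
4:00pm start Noor → 2
5:00pm end Felix → 1
5:30pm end Noor → 0
6:45pm start Marcus → 1
7:45pm start Omar → 2
8:15pm end Marcus → 1
8:45pm end Omar → 0
Peak is 3, at 9:15am (Dmitri, Lucia, Ravi).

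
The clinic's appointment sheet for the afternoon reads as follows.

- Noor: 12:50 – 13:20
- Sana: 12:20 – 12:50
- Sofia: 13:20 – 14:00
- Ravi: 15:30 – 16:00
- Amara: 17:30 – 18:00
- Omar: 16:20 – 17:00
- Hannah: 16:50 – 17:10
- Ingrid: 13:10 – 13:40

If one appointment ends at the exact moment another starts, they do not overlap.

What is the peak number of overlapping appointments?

Sort all start/end points and keep a running count:
12:20 start Sana → 1
12:50 end Sana → 0
12:50 start Noor → 1
13:10 start Ingrid → 2
13:20 end Noor → 1
13:20 start Sofia → 2
13:40 end Ingrid → 1
14:00 end Sofia → 0
15:30 start Ravi → 1
16:00 end Ravi → 0
16:20 start Omar → 1
16:50 start Hannah → 2
17:00 end Omar → 1
17:10 end Hannah → 0
17:30 start Amara → 1
18:00 end Amara → 0
Peak is 2, at 13:10 (Ingrid, Noor).

2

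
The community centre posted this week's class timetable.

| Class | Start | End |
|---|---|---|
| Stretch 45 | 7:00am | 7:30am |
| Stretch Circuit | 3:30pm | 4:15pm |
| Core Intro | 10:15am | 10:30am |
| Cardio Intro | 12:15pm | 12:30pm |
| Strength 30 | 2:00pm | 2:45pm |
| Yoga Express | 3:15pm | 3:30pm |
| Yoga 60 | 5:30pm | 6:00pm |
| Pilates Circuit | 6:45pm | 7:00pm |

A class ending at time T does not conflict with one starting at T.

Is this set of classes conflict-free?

Yes

Sorted by start: Stretch 45, Core Intro, Cardio Intro, Strength 30, Yoga Express, Stretch Circuit, Yoga 60, Pilates Circuit.
Core Intro starts after Stretch 45 ends; Stretch 45 is clear from here.
Cardio Intro starts after Core Intro ends; Core Intro is clear from here.
Strength 30 starts after Cardio Intro ends; Cardio Intro is clear from here.
Yoga Express starts after Strength 30 ends; Strength 30 is clear from here.
Stretch Circuit starts exactly when Yoga Express ends (back-to-back, no overlap); Yoga Express is clear from here.
Yoga 60 starts after Stretch Circuit ends; Stretch Circuit is clear from here.
Pilates Circuit starts after Yoga 60 ends.
Every pair is clear; the schedule has no overlaps.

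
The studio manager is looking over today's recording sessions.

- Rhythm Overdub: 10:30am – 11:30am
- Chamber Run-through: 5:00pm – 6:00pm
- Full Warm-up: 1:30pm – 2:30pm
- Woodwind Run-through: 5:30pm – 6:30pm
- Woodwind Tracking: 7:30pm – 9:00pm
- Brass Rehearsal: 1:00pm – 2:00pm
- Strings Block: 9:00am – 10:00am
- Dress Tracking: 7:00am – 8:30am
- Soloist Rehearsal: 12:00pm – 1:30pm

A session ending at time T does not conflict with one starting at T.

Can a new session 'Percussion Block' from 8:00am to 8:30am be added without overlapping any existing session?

Dress Tracking: starts 7:00am before Percussion Block ends 8:30am, and ends 8:30am after Percussion Block starts 8:00am → overlap.
Strings Block: starts 9:00am at or after Percussion Block ends 8:30am → clear.
Rhythm Overdub: starts 10:30am at or after Percussion Block ends 8:30am → clear.
Soloist Rehearsal: starts 12:00pm at or after Percussion Block ends 8:30am → clear.
Brass Rehearsal: starts 1:00pm at or after Percussion Block ends 8:30am → clear.
Full Warm-up: starts 1:30pm at or after Percussion Block ends 8:30am → clear.
Chamber Run-through: starts 5:00pm at or after Percussion Block ends 8:30am → clear.
Woodwind Run-through: starts 5:30pm at or after Percussion Block ends 8:30am → clear.
Woodwind Tracking: starts 7:30pm at or after Percussion Block ends 8:30am → clear.
Percussion Block overlaps Dress Tracking.

No — it overlaps Dress Tracking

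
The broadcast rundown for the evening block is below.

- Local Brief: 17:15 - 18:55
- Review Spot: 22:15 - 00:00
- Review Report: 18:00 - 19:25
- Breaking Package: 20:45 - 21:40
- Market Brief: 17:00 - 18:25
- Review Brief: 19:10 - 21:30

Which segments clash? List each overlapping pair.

Breaking Package & Review Brief, Local Brief & Market Brief, Local Brief & Review Report, Market Brief & Review Report, Review Brief & Review Report

Sorted by start: Market Brief, Local Brief, Review Report, Review Brief, Breaking Package, Review Spot.
Local Brief starts before Market Brief ends → Market Brief and Local Brief overlap.
Review Report starts before Market Brief ends → Market Brief and Review Report overlap.
Review Brief starts after Market Brief ends — done with Market Brief.
Review Report starts before Local Brief ends → Local Brief and Review Report overlap.
Review Brief starts after Local Brief ends — done with Local Brief.
Review Brief starts before Review Report ends → Review Report and Review Brief overlap.
Breaking Package starts after Review Report ends — done with Review Report.
Breaking Package starts before Review Brief ends → Review Brief and Breaking Package overlap.
Review Spot starts after Review Brief ends.
Review Spot starts after Breaking Package ends.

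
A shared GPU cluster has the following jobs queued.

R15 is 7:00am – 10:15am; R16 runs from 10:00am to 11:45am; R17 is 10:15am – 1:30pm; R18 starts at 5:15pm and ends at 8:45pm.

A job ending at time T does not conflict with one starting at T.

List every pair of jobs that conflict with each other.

Two intervals overlap when each starts before the other ends.
Sorted by start: R15, R16, R17, R18.
R16 starts before R15 ends → R15 and R16 overlap.
R17 starts exactly when R15 ends (back-to-back, no overlap), so R15 has no further overlaps.
R17 starts before R16 ends → R16 and R17 overlap.
R18 starts after R16 ends.
R18 starts after R17 ends.

R15 & R16, R16 & R17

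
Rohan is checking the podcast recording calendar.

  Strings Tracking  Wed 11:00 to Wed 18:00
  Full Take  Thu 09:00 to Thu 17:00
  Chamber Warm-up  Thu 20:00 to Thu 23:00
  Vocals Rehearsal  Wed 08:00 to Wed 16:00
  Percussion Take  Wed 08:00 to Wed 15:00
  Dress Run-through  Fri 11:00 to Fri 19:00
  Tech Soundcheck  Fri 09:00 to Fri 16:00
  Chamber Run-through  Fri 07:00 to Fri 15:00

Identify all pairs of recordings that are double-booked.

Chamber Run-through & Dress Run-through, Chamber Run-through & Tech Soundcheck, Dress Run-through & Tech Soundcheck, Percussion Take & Strings Tracking, Percussion Take & Vocals Rehearsal, Strings Tracking & Vocals Rehearsal

Sorted by start: Percussion Take, Vocals Rehearsal, Strings Tracking, Full Take, Chamber Warm-up, Chamber Run-through, Tech Soundcheck, Dress Run-through.
Vocals Rehearsal starts before Percussion Take ends → Percussion Take and Vocals Rehearsal overlap.
Strings Tracking starts before Percussion Take ends → Percussion Take and Strings Tracking overlap.
Full Take starts after Percussion Take ends; Percussion Take is clear from here.
Strings Tracking starts before Vocals Rehearsal ends → Vocals Rehearsal and Strings Tracking overlap.
Full Take starts after Vocals Rehearsal ends; Vocals Rehearsal is clear from here.
Full Take starts after Strings Tracking ends; Strings Tracking is clear from here.
Chamber Warm-up starts after Full Take ends; Full Take is clear from here.
Chamber Run-through starts after Chamber Warm-up ends; Chamber Warm-up is clear from here.
Tech Soundcheck starts before Chamber Run-through ends → Chamber Run-through and Tech Soundcheck overlap.
Dress Run-through starts before Chamber Run-through ends → Chamber Run-through and Dress Run-through overlap.
Dress Run-through starts before Tech Soundcheck ends → Tech Soundcheck and Dress Run-through overlap.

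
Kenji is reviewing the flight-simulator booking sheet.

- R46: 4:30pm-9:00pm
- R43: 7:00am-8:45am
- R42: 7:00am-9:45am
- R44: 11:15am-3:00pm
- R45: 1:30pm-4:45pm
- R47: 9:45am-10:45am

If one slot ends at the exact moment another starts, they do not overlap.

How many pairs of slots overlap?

Check each pair: they overlap iff neither finishes before the other starts.
Sorted by start: R42, R43, R47, R44, R45, R46.
R43 starts before R42 ends → R42 and R43 overlap.
R47 starts exactly when R42 ends (back-to-back, no overlap) — done with R42.
R47 starts after R43 ends — done with R43.
R44 starts after R47 ends — done with R47.
R45 starts before R44 ends → R44 and R45 overlap.
R46 starts after R44 ends.
R46 starts before R45 ends → R45 and R46 overlap.
Overlapping pairs: R42 & R43, R44 & R45, R45 & R46 — 3 in total.

3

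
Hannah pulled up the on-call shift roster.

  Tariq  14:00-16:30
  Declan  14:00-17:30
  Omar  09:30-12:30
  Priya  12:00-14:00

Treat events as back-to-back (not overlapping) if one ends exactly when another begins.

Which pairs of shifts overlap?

Declan & Tariq, Omar & Priya

Sorted by start: Omar, Priya, Declan, Tariq.
Priya starts before Omar ends → Omar and Priya overlap.
Declan starts after Omar ends, so nothing later overlaps Omar either.
Declan starts exactly when Priya ends (back-to-back, no overlap), so nothing later overlaps Priya either.
Tariq starts before Declan ends → Declan and Tariq overlap.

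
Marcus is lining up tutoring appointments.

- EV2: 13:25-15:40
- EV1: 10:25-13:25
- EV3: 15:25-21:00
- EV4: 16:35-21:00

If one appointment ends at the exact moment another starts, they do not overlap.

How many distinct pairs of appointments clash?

Sorted by start: EV1, EV2, EV3, EV4.
EV2 starts exactly when EV1 ends (back-to-back, no overlap) — done with EV1.
EV3 starts before EV2 ends → EV2 and EV3 overlap.
EV4 starts after EV2 ends.
EV4 starts before EV3 ends → EV3 and EV4 overlap.
Overlapping pairs: EV2 & EV3, EV3 & EV4 — 2 in total.

2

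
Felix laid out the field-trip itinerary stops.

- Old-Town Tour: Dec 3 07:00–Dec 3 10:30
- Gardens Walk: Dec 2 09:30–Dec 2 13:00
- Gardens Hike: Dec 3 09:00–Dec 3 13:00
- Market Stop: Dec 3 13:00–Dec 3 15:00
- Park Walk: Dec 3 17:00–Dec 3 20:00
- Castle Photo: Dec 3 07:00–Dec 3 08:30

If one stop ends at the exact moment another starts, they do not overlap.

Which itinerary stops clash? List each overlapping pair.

Castle Photo & Old-Town Tour, Gardens Hike & Old-Town Tour

Sorted by start: Gardens Walk, Castle Photo, Old-Town Tour, Gardens Hike, Market Stop, Park Walk.
Castle Photo starts after Gardens Walk ends, so nothing later overlaps Gardens Walk either.
Old-Town Tour starts before Castle Photo ends → Castle Photo and Old-Town Tour overlap.
Gardens Hike starts after Castle Photo ends, so nothing later overlaps Castle Photo either.
Gardens Hike starts before Old-Town Tour ends → Old-Town Tour and Gardens Hike overlap.
Market Stop starts after Old-Town Tour ends, so nothing later overlaps Old-Town Tour either.
Market Stop starts exactly when Gardens Hike ends (back-to-back, no overlap), so nothing later overlaps Gardens Hike either.
Park Walk starts after Market Stop ends.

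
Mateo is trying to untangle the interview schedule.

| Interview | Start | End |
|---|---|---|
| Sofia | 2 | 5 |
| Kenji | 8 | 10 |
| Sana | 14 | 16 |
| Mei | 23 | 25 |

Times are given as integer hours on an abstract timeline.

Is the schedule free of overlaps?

Sorted by start: Sofia, Kenji, Sana, Mei.
Kenji starts after Sofia ends — done with Sofia.
Sana starts after Kenji ends — done with Kenji.
Mei starts after Sana ends.
Every pair is clear; the schedule has no overlaps.

Yes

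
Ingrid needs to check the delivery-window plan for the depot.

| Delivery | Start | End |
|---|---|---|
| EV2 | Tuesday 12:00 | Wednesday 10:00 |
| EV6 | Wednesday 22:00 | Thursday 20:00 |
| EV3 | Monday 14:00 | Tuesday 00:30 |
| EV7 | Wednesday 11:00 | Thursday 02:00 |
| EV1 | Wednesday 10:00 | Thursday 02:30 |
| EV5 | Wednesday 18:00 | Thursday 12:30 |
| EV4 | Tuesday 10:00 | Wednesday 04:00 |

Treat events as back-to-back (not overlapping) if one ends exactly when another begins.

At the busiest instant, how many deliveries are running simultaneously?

Sweep the timeline, counting +1 at each start and −1 at each end (ends before starts at a tie):
Monday 14:00 start EV3 → 1
Tuesday 00:30 end EV3 → 0
Tuesday 10:00 start EV4 → 1
Tuesday 12:00 start EV2 → 2
Wednesday 04:00 end EV4 → 1
Wednesday 10:00 end EV2 → 0
Wednesday 10:00 start EV1 → 1
Wednesday 11:00 start EV7 → 2
Wednesday 18:00 start EV5 → 3
Wednesday 22:00 start EV6 → 4
Thursday 02:00 end EV7 → 3
Thursday 02:30 end EV1 → 2
Thursday 12:30 end EV5 → 1
Thursday 20:00 end EV6 → 0
Peak is 4, at Wednesday 22:00 (EV1, EV5, EV6, EV7).

4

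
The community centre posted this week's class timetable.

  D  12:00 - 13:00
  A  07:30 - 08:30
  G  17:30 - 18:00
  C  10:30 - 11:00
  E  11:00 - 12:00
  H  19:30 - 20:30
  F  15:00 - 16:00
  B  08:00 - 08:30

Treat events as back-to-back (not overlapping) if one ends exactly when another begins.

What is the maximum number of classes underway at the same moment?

Sweep the timeline, counting +1 at each start and −1 at each end (ends before starts at a tie):
07:30 start A → 1
08:00 start B → 2
08:30 end A → 1
08:30 end B → 0
10:30 start C → 1
11:00 end C → 0
11:00 start E → 1
12:00 end E → 0
12:00 start D → 1
13:00 end D → 0
15:00 start F → 1
16:00 end F → 0
17:30 start G → 1
18:00 end G → 0
19:30 start H → 1
20:30 end H → 0
Peak is 2, at 08:00 (A, B).

2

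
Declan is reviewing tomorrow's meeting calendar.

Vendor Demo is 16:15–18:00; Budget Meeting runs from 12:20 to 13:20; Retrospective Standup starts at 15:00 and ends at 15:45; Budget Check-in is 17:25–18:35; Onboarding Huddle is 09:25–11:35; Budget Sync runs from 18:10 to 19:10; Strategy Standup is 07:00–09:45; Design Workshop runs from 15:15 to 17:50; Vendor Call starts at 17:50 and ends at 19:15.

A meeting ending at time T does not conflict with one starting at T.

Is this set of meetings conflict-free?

No

Sorted by start: Strategy Standup, Onboarding Huddle, Budget Meeting, Retrospective Standup, Design Workshop, Vendor Demo, Budget Check-in, Vendor Call, Budget Sync.
Onboarding Huddle starts before Strategy Standup ends → Strategy Standup and Onboarding Huddle overlap.
That's a conflict, so the schedule is not conflict-free.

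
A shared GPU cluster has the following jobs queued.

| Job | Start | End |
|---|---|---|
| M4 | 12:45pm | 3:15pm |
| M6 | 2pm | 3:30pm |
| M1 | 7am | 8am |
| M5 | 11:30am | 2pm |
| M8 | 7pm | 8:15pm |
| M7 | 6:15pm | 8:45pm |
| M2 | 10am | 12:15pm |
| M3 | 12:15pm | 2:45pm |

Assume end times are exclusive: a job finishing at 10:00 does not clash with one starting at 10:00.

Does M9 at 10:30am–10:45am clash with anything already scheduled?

Yes — it overlaps M2

M1: ends 8am at or before M9 starts 10:30am → clear.
M2: starts 10am before M9 ends 10:45am, and ends 12:15pm after M9 starts 10:30am → overlap.
M5: starts 11:30am at or after M9 ends 10:45am → clear.
M3: starts 12:15pm at or after M9 ends 10:45am → clear.
M4: starts 12:45pm at or after M9 ends 10:45am → clear.
M6: starts 2pm at or after M9 ends 10:45am → clear.
M7: starts 6:15pm at or after M9 ends 10:45am → clear.
M8: starts 7pm at or after M9 ends 10:45am → clear.
M9 overlaps M2.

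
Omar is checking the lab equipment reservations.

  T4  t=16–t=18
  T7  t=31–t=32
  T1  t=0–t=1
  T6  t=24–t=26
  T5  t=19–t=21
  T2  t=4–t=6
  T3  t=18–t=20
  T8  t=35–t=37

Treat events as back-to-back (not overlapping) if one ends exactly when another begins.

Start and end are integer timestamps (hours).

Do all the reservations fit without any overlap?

Sorted by start: T1, T2, T4, T3, T5, T6, T7, T8.
T2 starts after T1 ends, so T1 has no further overlaps.
T4 starts after T2 ends, so T2 has no further overlaps.
T3 starts exactly when T4 ends (back-to-back, no overlap), so T4 has no further overlaps.
T5 starts before T3 ends → T3 and T5 overlap.
That's a conflict, so the schedule is not conflict-free.

No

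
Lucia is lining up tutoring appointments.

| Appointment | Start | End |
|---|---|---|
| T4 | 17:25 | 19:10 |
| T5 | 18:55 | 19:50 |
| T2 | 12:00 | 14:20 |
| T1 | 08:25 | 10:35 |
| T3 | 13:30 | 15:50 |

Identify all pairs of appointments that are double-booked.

Sorted by start: T1, T2, T3, T4, T5.
T2 starts after T1 ends, so nothing later overlaps T1 either.
T3 starts before T2 ends → T2 and T3 overlap.
T4 starts after T2 ends, so nothing later overlaps T2 either.
T4 starts after T3 ends, so nothing later overlaps T3 either.
T5 starts before T4 ends → T4 and T5 overlap.

T2 & T3, T4 & T5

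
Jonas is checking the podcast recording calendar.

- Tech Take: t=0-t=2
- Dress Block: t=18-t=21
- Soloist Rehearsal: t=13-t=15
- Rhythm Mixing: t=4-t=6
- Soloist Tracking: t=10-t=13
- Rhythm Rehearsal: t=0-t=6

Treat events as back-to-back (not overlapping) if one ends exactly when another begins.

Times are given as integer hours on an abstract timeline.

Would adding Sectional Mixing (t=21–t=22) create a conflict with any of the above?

No — it doesn't clash with anything

Rhythm Rehearsal: ends t=6 at or before Sectional Mixing starts t=21 → clear.
Tech Take: ends t=2 at or before Sectional Mixing starts t=21 → clear.
Rhythm Mixing: ends t=6 at or before Sectional Mixing starts t=21 → clear.
Soloist Tracking: ends t=13 at or before Sectional Mixing starts t=21 → clear.
Soloist Rehearsal: ends t=15 at or before Sectional Mixing starts t=21 → clear.
Dress Block: ends t=21 at or before Sectional Mixing starts t=21 → clear.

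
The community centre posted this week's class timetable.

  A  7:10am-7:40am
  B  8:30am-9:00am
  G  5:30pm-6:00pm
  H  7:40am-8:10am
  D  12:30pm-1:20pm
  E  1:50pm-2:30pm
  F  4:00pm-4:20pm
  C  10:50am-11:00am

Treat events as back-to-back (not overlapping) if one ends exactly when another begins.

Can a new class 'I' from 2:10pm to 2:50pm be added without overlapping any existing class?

No — it overlaps E

A: ends 7:40am at or before I starts 2:10pm → clear.
H: ends 8:10am at or before I starts 2:10pm → clear.
B: ends 9:00am at or before I starts 2:10pm → clear.
C: ends 11:00am at or before I starts 2:10pm → clear.
D: ends 1:20pm at or before I starts 2:10pm → clear.
E: starts 1:50pm before I ends 2:50pm, and ends 2:30pm after I starts 2:10pm → overlap.
F: starts 4:00pm at or after I ends 2:50pm → clear.
G: starts 5:30pm at or after I ends 2:50pm → clear.
I overlaps E.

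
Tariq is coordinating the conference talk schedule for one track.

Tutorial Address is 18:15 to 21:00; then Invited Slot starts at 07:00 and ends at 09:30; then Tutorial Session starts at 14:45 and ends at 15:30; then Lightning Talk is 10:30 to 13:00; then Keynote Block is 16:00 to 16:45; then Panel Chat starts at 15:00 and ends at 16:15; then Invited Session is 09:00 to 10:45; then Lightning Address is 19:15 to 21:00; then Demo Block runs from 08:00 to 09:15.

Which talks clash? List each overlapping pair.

Two intervals overlap when each starts before the other ends.
Sorted by start: Invited Slot, Demo Block, Invited Session, Lightning Talk, Tutorial Session, Panel Chat, Keynote Block, Tutorial Address, Lightning Address.
Demo Block starts before Invited Slot ends → Invited Slot and Demo Block overlap.
Invited Session starts before Invited Slot ends → Invited Slot and Invited Session overlap.
Lightning Talk starts after Invited Slot ends, so nothing later overlaps Invited Slot either.
Invited Session starts before Demo Block ends → Demo Block and Invited Session overlap.
Lightning Talk starts after Demo Block ends, so nothing later overlaps Demo Block either.
Lightning Talk starts before Invited Session ends → Invited Session and Lightning Talk overlap.
Tutorial Session starts after Invited Session ends, so nothing later overlaps Invited Session either.
Tutorial Session starts after Lightning Talk ends, so nothing later overlaps Lightning Talk either.
Panel Chat starts before Tutorial Session ends → Tutorial Session and Panel Chat overlap.
Keynote Block starts after Tutorial Session ends, so nothing later overlaps Tutorial Session either.
Keynote Block starts before Panel Chat ends → Panel Chat and Keynote Block overlap.
Tutorial Address starts after Panel Chat ends, so nothing later overlaps Panel Chat either.
Tutorial Address starts after Keynote Block ends, so nothing later overlaps Keynote Block either.
Lightning Address starts before Tutorial Address ends → Tutorial Address and Lightning Address overlap.

Demo Block & Invited Session, Demo Block & Invited Slot, Invited Session & Invited Slot, Invited Session & Lightning Talk, Keynote Block & Panel Chat, Lightning Address & Tutorial Address, Panel Chat & Tutorial Session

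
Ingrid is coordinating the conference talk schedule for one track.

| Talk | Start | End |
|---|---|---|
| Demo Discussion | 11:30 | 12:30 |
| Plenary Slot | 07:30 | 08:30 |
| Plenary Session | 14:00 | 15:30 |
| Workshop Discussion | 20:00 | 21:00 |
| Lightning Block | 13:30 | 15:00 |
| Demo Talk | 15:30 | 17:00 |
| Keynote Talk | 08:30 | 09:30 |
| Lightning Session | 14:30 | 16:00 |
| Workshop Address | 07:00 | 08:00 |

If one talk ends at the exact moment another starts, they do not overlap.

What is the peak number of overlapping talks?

3

Sweep the timeline, counting +1 at each start and −1 at each end (ends before starts at a tie):
07:00 start Workshop Address → 1
07:30 start Plenary Slot → 2
08:00 end Workshop Address → 1
08:30 end Plenary Slot → 0
08:30 start Keynote Talk → 1
09:30 end Keynote Talk → 0
11:30 start Demo Discussion → 1
12:30 end Demo Discussion → 0
13:30 start Lightning Block → 1
14:00 start Plenary Session → 2
14:30 start Lightning Session → 3
15:00 end Lightning Block → 2
15:30 end Plenary Session → 1
15:30 start Demo Talk → 2
16:00 end Lightning Session → 1
17:00 end Demo Talk → 0
20:00 start Workshop Discussion → 1
21:00 end Workshop Discussion → 0
Peak is 3, at 14:30 (Lightning Block, Lightning Session, Plenary Session).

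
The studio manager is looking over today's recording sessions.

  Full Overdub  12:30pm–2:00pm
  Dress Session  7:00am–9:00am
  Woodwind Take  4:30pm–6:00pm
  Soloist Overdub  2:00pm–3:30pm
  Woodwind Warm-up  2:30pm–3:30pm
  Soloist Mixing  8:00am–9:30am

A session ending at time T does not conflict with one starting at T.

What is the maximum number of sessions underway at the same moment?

Walk through starts and ends in time order (an end at T is processed before a start at T):
7:00am start Dress Session → 1
8:00am start Soloist Mixing → 2
9:00am end Dress Session → 1
9:30am end Soloist Mixing → 0
12:30pm start Full Overdub → 1
2:00pm end Full Overdub → 0
2:00pm start Soloist Overdub → 1
2:30pm start Woodwind Warm-up → 2
3:30pm end Soloist Overdub → 1
3:30pm end Woodwind Warm-up → 0
4:30pm start Woodwind Take → 1
6:00pm end Woodwind Take → 0
Peak is 2, at 8:00am (Dress Session, Soloist Mixing).

2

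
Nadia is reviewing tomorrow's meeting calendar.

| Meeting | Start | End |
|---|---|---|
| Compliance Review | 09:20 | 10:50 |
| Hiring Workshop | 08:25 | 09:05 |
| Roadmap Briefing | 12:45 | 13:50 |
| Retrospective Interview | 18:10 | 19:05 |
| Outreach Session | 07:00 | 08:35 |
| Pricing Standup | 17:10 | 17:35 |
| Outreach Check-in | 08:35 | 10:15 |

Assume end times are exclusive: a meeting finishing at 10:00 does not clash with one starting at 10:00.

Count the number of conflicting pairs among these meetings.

3

Two intervals overlap when each starts before the other ends.
Sorted by start: Outreach Session, Hiring Workshop, Outreach Check-in, Compliance Review, Roadmap Briefing, Pricing Standup, Retrospective Interview.
Hiring Workshop starts before Outreach Session ends → Outreach Session and Hiring Workshop overlap.
Outreach Check-in starts exactly when Outreach Session ends (back-to-back, no overlap); Outreach Session is clear from here.
Outreach Check-in starts before Hiring Workshop ends → Hiring Workshop and Outreach Check-in overlap.
Compliance Review starts after Hiring Workshop ends; Hiring Workshop is clear from here.
Compliance Review starts before Outreach Check-in ends → Outreach Check-in and Compliance Review overlap.
Roadmap Briefing starts after Outreach Check-in ends; Outreach Check-in is clear from here.
Roadmap Briefing starts after Compliance Review ends; Compliance Review is clear from here.
Pricing Standup starts after Roadmap Briefing ends; Roadmap Briefing is clear from here.
Retrospective Interview starts after Pricing Standup ends.
Overlapping pairs: Compliance Review & Outreach Check-in, Hiring Workshop & Outreach Check-in, Hiring Workshop & Outreach Session — 3 in total.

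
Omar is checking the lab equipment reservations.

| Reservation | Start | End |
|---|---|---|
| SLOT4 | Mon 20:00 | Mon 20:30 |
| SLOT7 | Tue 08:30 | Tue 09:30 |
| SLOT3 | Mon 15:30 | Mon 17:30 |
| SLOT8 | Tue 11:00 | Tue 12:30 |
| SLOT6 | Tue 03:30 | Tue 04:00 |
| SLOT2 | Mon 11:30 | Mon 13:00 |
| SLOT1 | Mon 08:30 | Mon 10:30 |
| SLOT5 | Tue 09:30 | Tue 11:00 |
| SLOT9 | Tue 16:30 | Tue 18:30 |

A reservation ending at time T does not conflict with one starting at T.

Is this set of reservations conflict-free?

Yes

Sorted by start: SLOT1, SLOT2, SLOT3, SLOT4, SLOT6, SLOT7, SLOT5, SLOT8, SLOT9.
SLOT2 starts after SLOT1 ends, so nothing later overlaps SLOT1 either.
SLOT3 starts after SLOT2 ends, so nothing later overlaps SLOT2 either.
SLOT4 starts after SLOT3 ends, so nothing later overlaps SLOT3 either.
SLOT6 starts after SLOT4 ends, so nothing later overlaps SLOT4 either.
SLOT7 starts after SLOT6 ends, so nothing later overlaps SLOT6 either.
SLOT5 starts exactly when SLOT7 ends (back-to-back, no overlap), so nothing later overlaps SLOT7 either.
SLOT8 starts exactly when SLOT5 ends (back-to-back, no overlap), so nothing later overlaps SLOT5 either.
SLOT9 starts after SLOT8 ends.
Every pair is clear; the schedule has no overlaps.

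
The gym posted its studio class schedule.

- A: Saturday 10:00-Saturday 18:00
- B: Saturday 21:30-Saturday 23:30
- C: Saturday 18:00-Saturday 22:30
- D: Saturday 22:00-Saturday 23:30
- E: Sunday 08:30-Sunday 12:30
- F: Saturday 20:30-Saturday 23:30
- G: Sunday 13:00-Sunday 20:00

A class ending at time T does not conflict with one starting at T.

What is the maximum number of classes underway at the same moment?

Walk through starts and ends in time order (an end at T is processed before a start at T):
Saturday 10:00 start A → 1
Saturday 18:00 end A → 0
Saturday 18:00 start C → 1
Saturday 20:30 start F → 2
Saturday 21:30 start B → 3
Saturday 22:00 start D → 4
Saturday 22:30 end C → 3
Saturday 23:30 end B → 2
Saturday 23:30 end D → 1
Saturday 23:30 end F → 0
Sunday 08:30 start E → 1
Sunday 12:30 end E → 0
Sunday 13:00 start G → 1
Sunday 20:00 end G → 0
Peak is 4, at Saturday 22:00 (B, C, D, F).

4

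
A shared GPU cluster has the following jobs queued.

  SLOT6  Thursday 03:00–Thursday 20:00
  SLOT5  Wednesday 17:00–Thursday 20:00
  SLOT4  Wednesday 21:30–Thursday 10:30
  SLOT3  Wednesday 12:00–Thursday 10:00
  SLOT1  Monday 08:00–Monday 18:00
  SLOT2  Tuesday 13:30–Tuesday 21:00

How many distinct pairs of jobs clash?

6

Sorted by start: SLOT1, SLOT2, SLOT3, SLOT5, SLOT4, SLOT6.
SLOT2 starts after SLOT1 ends, so nothing later overlaps SLOT1 either.
SLOT3 starts after SLOT2 ends, so nothing later overlaps SLOT2 either.
SLOT5 starts before SLOT3 ends → SLOT3 and SLOT5 overlap.
SLOT4 starts before SLOT3 ends → SLOT3 and SLOT4 overlap.
SLOT6 starts before SLOT3 ends → SLOT3 and SLOT6 overlap.
SLOT4 starts before SLOT5 ends → SLOT5 and SLOT4 overlap.
SLOT6 starts before SLOT5 ends → SLOT5 and SLOT6 overlap.
SLOT6 starts before SLOT4 ends → SLOT4 and SLOT6 overlap.
Overlapping pairs: SLOT3 & SLOT4, SLOT3 & SLOT5, SLOT3 & SLOT6, SLOT4 & SLOT5, SLOT4 & SLOT6, SLOT5 & SLOT6 — 6 in total.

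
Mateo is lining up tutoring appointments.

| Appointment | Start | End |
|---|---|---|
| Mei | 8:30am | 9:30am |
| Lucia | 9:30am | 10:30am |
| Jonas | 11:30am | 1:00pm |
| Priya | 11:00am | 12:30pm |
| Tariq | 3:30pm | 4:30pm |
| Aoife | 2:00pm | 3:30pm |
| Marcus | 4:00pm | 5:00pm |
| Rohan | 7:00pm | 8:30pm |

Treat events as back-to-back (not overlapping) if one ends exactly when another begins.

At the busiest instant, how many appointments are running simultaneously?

2

Sort all start/end points and keep a running count:
8:30am start Mei → 1
9:30am end Mei → 0
9:30am start Lucia → 1
10:30am end Lucia → 0
11:00am start Priya → 1
11:30am start Jonas → 2
12:30pm end Priya → 1
1:00pm end Jonas → 0
2:00pm start Aoife → 1
3:30pm end Aoife → 0
3:30pm start Tariq → 1
4:00pm start Marcus → 2
4:30pm end Tariq → 1
5:00pm end Marcus → 0
7:00pm start Rohan → 1
8:30pm end Rohan → 0
Peak is 2, at 11:30am (Jonas, Priya).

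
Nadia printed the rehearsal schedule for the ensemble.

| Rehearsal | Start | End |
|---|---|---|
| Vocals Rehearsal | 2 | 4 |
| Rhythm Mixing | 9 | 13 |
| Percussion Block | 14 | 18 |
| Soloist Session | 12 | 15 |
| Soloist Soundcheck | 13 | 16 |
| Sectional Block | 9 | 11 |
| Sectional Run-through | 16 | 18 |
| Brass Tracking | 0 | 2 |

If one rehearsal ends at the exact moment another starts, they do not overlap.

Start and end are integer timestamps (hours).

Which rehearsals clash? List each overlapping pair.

Sorted by start: Brass Tracking, Vocals Rehearsal, Sectional Block, Rhythm Mixing, Soloist Session, Soloist Soundcheck, Percussion Block, Sectional Run-through.
Vocals Rehearsal starts exactly when Brass Tracking ends (back-to-back, no overlap) — done with Brass Tracking.
Sectional Block starts after Vocals Rehearsal ends — done with Vocals Rehearsal.
Rhythm Mixing starts before Sectional Block ends → Sectional Block and Rhythm Mixing overlap.
Soloist Session starts after Sectional Block ends — done with Sectional Block.
Soloist Session starts before Rhythm Mixing ends → Rhythm Mixing and Soloist Session overlap.
Soloist Soundcheck starts exactly when Rhythm Mixing ends (back-to-back, no overlap) — done with Rhythm Mixing.
Soloist Soundcheck starts before Soloist Session ends → Soloist Session and Soloist Soundcheck overlap.
Percussion Block starts before Soloist Session ends → Soloist Session and Percussion Block overlap.
Sectional Run-through starts after Soloist Session ends.
Percussion Block starts before Soloist Soundcheck ends → Soloist Soundcheck and Percussion Block overlap.
Sectional Run-through starts exactly when Soloist Soundcheck ends (back-to-back, no overlap).
Sectional Run-through starts before Percussion Block ends → Percussion Block and Sectional Run-through overlap.

Percussion Block & Sectional Run-through, Percussion Block & Soloist Session, Percussion Block & Soloist Soundcheck, Rhythm Mixing & Sectional Block, Rhythm Mixing & Soloist Session, Soloist Session & Soloist Soundcheck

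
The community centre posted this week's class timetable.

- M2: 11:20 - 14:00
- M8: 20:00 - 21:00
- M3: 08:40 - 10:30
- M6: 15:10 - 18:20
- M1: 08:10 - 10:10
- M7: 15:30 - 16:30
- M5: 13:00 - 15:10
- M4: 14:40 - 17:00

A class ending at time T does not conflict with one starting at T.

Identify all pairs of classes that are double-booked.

Sorted by start: M1, M3, M2, M5, M4, M6, M7, M8.
M3 starts before M1 ends → M1 and M3 overlap.
M2 starts after M1 ends, so M1 has no further overlaps.
M2 starts after M3 ends, so M3 has no further overlaps.
M5 starts before M2 ends → M2 and M5 overlap.
M4 starts after M2 ends, so M2 has no further overlaps.
M4 starts before M5 ends → M5 and M4 overlap.
M6 starts exactly when M5 ends (back-to-back, no overlap), so M5 has no further overlaps.
M6 starts before M4 ends → M4 and M6 overlap.
M7 starts before M4 ends → M4 and M7 overlap.
M8 starts after M4 ends.
M7 starts before M6 ends → M6 and M7 overlap.
M8 starts after M6 ends.
M8 starts after M7 ends.

M1 & M3, M2 & M5, M4 & M5, M4 & M6, M4 & M7, M6 & M7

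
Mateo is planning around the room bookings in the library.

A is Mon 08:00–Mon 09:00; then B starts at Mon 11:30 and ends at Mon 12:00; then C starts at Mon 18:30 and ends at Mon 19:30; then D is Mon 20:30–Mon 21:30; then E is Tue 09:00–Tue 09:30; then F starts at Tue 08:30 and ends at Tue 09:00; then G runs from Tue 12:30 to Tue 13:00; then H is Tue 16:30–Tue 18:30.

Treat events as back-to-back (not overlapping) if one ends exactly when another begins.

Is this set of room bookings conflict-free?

Yes

Check each pair: they overlap iff neither finishes before the other starts.
Sorted by start: A, B, C, D, F, E, G, H.
B starts after A ends — done with A.
C starts after B ends — done with B.
D starts after C ends — done with C.
F starts after D ends — done with D.
E starts exactly when F ends (back-to-back, no overlap) — done with F.
G starts after E ends — done with E.
H starts after G ends.
Every pair is clear; the schedule has no overlaps.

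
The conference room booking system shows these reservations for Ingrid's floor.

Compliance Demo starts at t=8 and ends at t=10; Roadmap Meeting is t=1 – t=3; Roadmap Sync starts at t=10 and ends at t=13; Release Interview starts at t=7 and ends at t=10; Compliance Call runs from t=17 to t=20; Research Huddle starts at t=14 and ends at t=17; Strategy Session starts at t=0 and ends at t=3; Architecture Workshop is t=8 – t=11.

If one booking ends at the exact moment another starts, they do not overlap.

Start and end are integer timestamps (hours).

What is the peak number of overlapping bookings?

3

Sweep the timeline, counting +1 at each start and −1 at each end (ends before starts at a tie):
t=0 start Strategy Session → 1
t=1 start Roadmap Meeting → 2
t=3 end Roadmap Meeting → 1
t=3 end Strategy Session → 0
t=7 start Release Interview → 1
t=8 start Architecture Workshop → 2
t=8 start Compliance Demo → 3
t=10 end Compliance Demo → 2
t=10 end Release Interview → 1
t=10 start Roadmap Sync → 2
t=11 end Architecture Workshop → 1
t=13 end Roadmap Sync → 0
t=14 start Research Huddle → 1
t=17 end Research Huddle → 0
t=17 start Compliance Call → 1
t=20 end Compliance Call → 0
Peak is 3, at t=8 (Architecture Workshop, Compliance Demo, Release Interview).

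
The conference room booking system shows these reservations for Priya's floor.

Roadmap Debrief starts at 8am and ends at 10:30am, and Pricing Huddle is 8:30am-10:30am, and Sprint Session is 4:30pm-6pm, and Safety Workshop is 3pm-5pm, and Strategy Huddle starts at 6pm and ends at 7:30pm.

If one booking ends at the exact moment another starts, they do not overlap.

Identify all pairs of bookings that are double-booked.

Pricing Huddle & Roadmap Debrief, Safety Workshop & Sprint Session

Check each pair: they overlap iff neither finishes before the other starts.
Sorted by start: Roadmap Debrief, Pricing Huddle, Safety Workshop, Sprint Session, Strategy Huddle.
Pricing Huddle starts before Roadmap Debrief ends → Roadmap Debrief and Pricing Huddle overlap.
Safety Workshop starts after Roadmap Debrief ends — done with Roadmap Debrief.
Safety Workshop starts after Pricing Huddle ends — done with Pricing Huddle.
Sprint Session starts before Safety Workshop ends → Safety Workshop and Sprint Session overlap.
Strategy Huddle starts after Safety Workshop ends.
Strategy Huddle starts exactly when Sprint Session ends (back-to-back, no overlap).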